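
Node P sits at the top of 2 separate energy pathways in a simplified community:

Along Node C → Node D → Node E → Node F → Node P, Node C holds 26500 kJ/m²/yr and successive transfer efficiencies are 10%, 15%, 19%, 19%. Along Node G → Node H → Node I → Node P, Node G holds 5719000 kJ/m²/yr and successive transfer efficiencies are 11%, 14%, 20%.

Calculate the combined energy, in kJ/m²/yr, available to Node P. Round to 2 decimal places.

Via Node C: 26500 × 0.1 × 0.15 × 0.19 × 0.19 = 14.34975 kJ/m²/yr
Via Node G: 5719000 × 0.11 × 0.14 × 0.2 = 17614.52 kJ/m²/yr
Total at Node P: 14.34975 + 17614.52 = 17628.86975 kJ/m²/yr

17628.87 kJ/m²/yr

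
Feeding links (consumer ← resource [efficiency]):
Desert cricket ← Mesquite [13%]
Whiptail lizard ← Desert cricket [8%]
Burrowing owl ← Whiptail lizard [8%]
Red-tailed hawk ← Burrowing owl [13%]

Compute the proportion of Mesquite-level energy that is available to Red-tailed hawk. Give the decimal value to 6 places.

0.000108

Product of link efficiencies: 0.13 × 0.08 × 0.08 × 0.13 = 0.00010816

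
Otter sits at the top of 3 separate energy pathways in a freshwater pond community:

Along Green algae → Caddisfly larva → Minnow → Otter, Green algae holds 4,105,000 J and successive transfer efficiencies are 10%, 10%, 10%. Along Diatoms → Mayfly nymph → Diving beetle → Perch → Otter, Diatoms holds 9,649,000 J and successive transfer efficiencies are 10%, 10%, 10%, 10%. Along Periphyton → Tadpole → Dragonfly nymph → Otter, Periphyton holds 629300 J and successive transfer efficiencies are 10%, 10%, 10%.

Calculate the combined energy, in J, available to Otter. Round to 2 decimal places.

Via Green algae: 4105000 × 0.1 × 0.1 × 0.1 = 4105 J
Via Diatoms: 9649000 × 0.1 × 0.1 × 0.1 × 0.1 = 964.9 J
Via Periphyton: 629300 × 0.1 × 0.1 × 0.1 = 629.3 J
Total at Otter: 4105 + 964.9 + 629.3 = 5699.2 J

5699.20 J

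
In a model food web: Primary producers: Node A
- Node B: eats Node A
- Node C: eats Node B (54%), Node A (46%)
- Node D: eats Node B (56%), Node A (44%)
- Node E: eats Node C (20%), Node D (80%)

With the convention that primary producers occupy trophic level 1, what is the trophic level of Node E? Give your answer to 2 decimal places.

3.56

Node B: 1 + 1 = 2
Node C: 1 + (0.54×2 + 0.46×1) = 2.54
Node D: 1 + (0.56×2 + 0.44×1) = 2.56
Node E: 1 + (0.2×2.54 + 0.8×2.56) = 3.556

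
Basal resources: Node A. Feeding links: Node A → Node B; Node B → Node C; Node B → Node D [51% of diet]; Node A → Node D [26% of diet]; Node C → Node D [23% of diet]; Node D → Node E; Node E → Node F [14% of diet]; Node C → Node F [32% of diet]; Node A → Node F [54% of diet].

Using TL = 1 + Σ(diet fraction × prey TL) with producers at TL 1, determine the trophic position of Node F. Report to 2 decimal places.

3.06

Node B: 1 + 1 = 2
Node C: 1 + 2 = 3
Node D: 1 + (0.51×2 + 0.26×1 + 0.23×3) = 2.97
Node E: 1 + 2.97 = 3.97
Node F: 1 + (0.14×3.97 + 0.32×3 + 0.54×1) = 3.0558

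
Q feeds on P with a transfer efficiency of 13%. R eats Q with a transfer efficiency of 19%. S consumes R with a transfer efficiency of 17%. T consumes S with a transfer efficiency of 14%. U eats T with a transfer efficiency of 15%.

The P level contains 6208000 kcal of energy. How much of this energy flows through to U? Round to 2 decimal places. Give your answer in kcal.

547.42 kcal

Q: 6208000 × 0.13 = 807040 kcal
R: 807040 × 0.19 = 153337.6 kcal
S: 153337.6 × 0.17 = 26067.392 kcal
T: 26067.392 × 0.14 = 3649.43488 kcal
U: 3649.43488 × 0.15 = 547.415232 kcal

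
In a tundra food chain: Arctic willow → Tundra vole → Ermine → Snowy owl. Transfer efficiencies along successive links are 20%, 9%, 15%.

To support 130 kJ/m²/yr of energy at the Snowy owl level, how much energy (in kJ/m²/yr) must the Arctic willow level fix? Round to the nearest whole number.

48148 kJ/m²/yr

Cumulative transfer efficiency: 0.2 × 0.09 × 0.15 = 0.0027
Arctic willow energy = 130 / 0.0027 = 48148 kJ/m²/yr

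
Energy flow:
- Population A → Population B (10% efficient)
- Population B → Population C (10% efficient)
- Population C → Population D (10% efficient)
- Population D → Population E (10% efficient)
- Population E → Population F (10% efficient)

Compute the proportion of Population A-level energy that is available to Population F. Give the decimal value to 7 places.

0.0000100

Product of link efficiencies: 0.1 × 0.1 × 0.1 × 0.1 × 0.1 = 0.00001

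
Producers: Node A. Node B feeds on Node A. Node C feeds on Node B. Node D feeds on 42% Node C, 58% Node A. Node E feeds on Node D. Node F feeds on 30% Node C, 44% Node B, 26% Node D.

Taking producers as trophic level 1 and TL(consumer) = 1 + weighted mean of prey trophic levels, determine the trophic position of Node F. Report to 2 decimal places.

3.52

Node B: 1 + 1 = 2
Node C: 1 + 2 = 3
Node D: 1 + (0.42×3 + 0.58×1) = 2.84
Node E: 1 + 2.84 = 3.84
Node F: 1 + (0.3×3 + 0.44×2 + 0.26×2.84) = 3.5184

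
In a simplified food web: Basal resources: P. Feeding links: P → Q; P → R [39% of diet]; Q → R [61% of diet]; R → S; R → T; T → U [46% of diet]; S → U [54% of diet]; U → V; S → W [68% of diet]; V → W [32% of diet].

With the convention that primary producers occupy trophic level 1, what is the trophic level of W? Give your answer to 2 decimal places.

Q: 1 + 1 = 2
R: 1 + (0.39×1 + 0.61×2) = 2.61
S: 1 + 2.61 = 3.61
T: 1 + 2.61 = 3.61
U: 1 + (0.46×3.61 + 0.54×3.61) = 4.61
V: 1 + 4.61 = 5.61
W: 1 + (0.68×3.61 + 0.32×5.61) = 5.25

5.25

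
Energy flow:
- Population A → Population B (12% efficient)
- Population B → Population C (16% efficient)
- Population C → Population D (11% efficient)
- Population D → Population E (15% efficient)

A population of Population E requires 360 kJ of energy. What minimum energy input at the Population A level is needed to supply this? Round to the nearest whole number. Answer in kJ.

1136364 kJ

Cumulative transfer efficiency: 0.12 × 0.16 × 0.11 × 0.15 = 0.0003168
Population A energy = 360 / 0.0003168 = 1136364 kJ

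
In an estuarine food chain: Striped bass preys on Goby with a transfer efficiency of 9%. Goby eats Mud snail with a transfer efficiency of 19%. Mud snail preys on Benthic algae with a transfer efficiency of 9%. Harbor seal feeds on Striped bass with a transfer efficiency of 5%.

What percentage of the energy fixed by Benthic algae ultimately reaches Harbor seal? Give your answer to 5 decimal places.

0.00770%

Product of link efficiencies: 0.09 × 0.19 × 0.09 × 0.05 = 0.00007695
As a percentage: 0.00007695 × 100 = 0.00770%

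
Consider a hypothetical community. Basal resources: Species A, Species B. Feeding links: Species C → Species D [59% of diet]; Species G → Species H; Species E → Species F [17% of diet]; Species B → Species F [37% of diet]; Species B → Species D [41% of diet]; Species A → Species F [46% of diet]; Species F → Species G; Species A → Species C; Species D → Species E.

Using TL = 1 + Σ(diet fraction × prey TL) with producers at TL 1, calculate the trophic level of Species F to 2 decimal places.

2.44

Species C: 1 + 1 = 2
Species D: 1 + (0.59×2 + 0.41×1) = 2.59
Species E: 1 + 2.59 = 3.59
Species F: 1 + (0.46×1 + 0.37×1 + 0.17×3.59) = 2.4403
Species G: 1 + 2.4403 = 3.4403
Species H: 1 + 3.4403 = 4.4403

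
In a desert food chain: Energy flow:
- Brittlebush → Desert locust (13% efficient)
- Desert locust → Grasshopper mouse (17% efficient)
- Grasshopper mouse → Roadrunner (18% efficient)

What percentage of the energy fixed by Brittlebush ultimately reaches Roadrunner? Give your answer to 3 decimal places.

0.398%

Product of link efficiencies: 0.13 × 0.17 × 0.18 = 0.003978
As a percentage: 0.003978 × 100 = 0.398%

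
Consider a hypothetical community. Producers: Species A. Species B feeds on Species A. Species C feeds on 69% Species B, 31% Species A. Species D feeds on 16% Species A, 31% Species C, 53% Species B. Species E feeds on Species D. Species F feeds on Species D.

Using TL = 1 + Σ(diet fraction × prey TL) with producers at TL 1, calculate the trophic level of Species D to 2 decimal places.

Species B: 1 + 1 = 2
Species C: 1 + (0.69×2 + 0.31×1) = 2.69
Species D: 1 + (0.16×1 + 0.31×2.69 + 0.53×2) = 3.0539
Species E: 1 + 3.0539 = 4.0539
Species F: 1 + 3.0539 = 4.0539

3.05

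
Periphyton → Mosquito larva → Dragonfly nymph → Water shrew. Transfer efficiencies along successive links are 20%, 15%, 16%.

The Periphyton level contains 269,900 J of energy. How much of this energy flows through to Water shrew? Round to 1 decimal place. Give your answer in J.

Mosquito larva: 269900 × 0.2 = 53980 J
Dragonfly nymph: 53980 × 0.15 = 8097 J
Water shrew: 8097 × 0.16 = 1295.52 J

1295.5 J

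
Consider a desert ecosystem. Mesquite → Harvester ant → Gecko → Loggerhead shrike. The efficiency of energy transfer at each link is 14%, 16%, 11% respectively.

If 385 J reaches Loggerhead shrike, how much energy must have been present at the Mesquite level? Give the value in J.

156250 J

Cumulative transfer efficiency: 0.14 × 0.16 × 0.11 = 0.002464
Mesquite energy = 385 / 0.002464 = 156250 J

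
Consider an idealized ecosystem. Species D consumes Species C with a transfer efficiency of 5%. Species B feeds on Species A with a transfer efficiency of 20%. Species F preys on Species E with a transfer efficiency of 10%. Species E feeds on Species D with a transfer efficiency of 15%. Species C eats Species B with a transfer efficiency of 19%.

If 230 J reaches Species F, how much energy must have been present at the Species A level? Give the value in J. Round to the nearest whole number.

8070175 J

Cumulative transfer efficiency: 0.2 × 0.19 × 0.05 × 0.15 × 0.1 = 0.0000285
Species A energy = 230 / 0.0000285 = 8070175 J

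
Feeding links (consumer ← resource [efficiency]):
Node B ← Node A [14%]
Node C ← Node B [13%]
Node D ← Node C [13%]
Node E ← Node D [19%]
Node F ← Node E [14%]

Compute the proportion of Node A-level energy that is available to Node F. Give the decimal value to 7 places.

0.0000629

Product of link efficiencies: 0.14 × 0.13 × 0.13 × 0.19 × 0.14 = 0.0000629356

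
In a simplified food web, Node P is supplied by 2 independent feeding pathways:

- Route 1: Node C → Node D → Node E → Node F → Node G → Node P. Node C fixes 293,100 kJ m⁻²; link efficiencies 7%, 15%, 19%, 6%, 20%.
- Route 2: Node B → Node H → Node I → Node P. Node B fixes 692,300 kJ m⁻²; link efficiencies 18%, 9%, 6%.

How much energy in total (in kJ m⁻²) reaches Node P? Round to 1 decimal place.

679.9 kJ m⁻²

Route 1: 293100 × 0.07 × 0.15 × 0.19 × 0.06 × 0.2 = 7.016814 kJ m⁻²
Route 2: 692300 × 0.18 × 0.09 × 0.06 = 672.9156 kJ m⁻²
Total at Node P: 7.016814 + 672.9156 = 679.932414 kJ m⁻²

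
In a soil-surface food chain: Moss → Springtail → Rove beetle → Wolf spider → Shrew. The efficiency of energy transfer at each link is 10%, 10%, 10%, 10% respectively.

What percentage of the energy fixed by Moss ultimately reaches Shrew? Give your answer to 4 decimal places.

0.0100%

Product of link efficiencies: 0.1 × 0.1 × 0.1 × 0.1 = 0.0001
As a percentage: 0.0001 × 100 = 0.0100%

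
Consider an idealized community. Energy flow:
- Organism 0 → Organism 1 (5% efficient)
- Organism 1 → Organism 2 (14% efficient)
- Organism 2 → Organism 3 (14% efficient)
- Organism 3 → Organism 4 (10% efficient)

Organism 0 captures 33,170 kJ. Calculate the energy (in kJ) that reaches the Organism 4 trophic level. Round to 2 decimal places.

3.25 kJ

Organism 1: 33170 × 0.05 = 1658.5 kJ
Organism 2: 1658.5 × 0.14 = 232.19 kJ
Organism 3: 232.19 × 0.14 = 32.5066 kJ
Organism 4: 32.5066 × 0.1 = 3.25066 kJ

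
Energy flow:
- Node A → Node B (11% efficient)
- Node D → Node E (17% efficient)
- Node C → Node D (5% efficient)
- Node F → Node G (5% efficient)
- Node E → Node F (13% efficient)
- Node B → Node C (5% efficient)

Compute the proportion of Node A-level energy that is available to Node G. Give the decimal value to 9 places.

0.000000304

Product of link efficiencies: 0.11 × 0.05 × 0.05 × 0.17 × 0.13 × 0.05 = 0.000000303875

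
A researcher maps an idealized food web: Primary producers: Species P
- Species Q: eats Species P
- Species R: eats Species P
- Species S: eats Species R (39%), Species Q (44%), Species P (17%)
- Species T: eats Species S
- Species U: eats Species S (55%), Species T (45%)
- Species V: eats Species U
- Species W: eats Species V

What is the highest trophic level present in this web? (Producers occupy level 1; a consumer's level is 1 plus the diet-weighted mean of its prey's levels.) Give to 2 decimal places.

6.28

Species Q: 1 + 1 = 2
Species R: 1 + 1 = 2
Species S: 1 + (0.39×2 + 0.44×2 + 0.17×1) = 2.83
Species T: 1 + 2.83 = 3.83
Species U: 1 + (0.55×2.83 + 0.45×3.83) = 4.28
Species V: 1 + 4.28 = 5.28
Species W: 1 + 5.28 = 6.28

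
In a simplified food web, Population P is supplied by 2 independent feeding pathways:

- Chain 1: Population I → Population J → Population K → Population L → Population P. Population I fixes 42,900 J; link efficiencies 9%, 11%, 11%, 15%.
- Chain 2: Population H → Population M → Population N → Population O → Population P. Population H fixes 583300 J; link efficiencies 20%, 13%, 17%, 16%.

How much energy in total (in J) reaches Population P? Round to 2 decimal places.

419.52 J

Chain 1: 42900 × 0.09 × 0.11 × 0.11 × 0.15 = 7.007715 J
Chain 2: 583300 × 0.2 × 0.13 × 0.17 × 0.16 = 412.50976 J
Total at Population P: 7.007715 + 412.50976 = 419.517475 J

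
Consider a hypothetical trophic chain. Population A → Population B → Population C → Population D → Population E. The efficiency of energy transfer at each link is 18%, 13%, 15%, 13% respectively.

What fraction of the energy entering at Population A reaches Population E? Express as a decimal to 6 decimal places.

Product of link efficiencies: 0.18 × 0.13 × 0.15 × 0.13 = 0.0004563

0.000456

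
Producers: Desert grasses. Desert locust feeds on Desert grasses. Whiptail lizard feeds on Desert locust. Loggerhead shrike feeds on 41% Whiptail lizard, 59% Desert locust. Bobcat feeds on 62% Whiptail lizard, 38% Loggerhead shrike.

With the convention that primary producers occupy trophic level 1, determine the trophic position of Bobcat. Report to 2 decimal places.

4.16

Desert locust: 1 + 1 = 2
Whiptail lizard: 1 + 2 = 3
Loggerhead shrike: 1 + (0.41×3 + 0.59×2) = 3.41
Bobcat: 1 + (0.62×3 + 0.38×3.41) = 4.1558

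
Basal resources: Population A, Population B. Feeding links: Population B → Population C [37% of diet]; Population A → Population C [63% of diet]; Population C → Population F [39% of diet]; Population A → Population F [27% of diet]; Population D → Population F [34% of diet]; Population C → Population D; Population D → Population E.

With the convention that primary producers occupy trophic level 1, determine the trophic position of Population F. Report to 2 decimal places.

3.07

Population C: 1 + (0.63×1 + 0.37×1) = 2
Population D: 1 + 2 = 3
Population E: 1 + 3 = 4
Population F: 1 + (0.39×2 + 0.34×3 + 0.27×1) = 3.07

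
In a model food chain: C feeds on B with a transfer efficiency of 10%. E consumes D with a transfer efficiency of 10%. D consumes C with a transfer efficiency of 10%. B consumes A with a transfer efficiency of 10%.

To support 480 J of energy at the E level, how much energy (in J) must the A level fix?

Cumulative transfer efficiency: 0.1 × 0.1 × 0.1 × 0.1 = 0.0001
A energy = 480 / 0.0001 = 4800000 J

4800000 J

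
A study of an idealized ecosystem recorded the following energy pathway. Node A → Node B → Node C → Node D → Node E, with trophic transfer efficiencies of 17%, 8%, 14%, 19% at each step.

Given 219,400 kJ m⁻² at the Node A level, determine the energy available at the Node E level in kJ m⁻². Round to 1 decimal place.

79.4 kJ m⁻²

Node B: 219400 × 0.17 = 37298 kJ m⁻²
Node C: 37298 × 0.08 = 2983.84 kJ m⁻²
Node D: 2983.84 × 0.14 = 417.7376 kJ m⁻²
Node E: 417.7376 × 0.19 = 79.370144 kJ m⁻²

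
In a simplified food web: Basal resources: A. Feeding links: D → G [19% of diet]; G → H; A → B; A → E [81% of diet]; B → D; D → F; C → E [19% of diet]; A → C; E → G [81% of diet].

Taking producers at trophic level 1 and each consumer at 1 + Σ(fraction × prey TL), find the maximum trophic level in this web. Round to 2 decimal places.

B: 1 + 1 = 2
C: 1 + 1 = 2
D: 1 + 2 = 3
E: 1 + (0.81×1 + 0.19×2) = 2.19
F: 1 + 3 = 4
G: 1 + (0.19×3 + 0.81×2.19) = 3.3439
H: 1 + 3.3439 = 4.3439

4.34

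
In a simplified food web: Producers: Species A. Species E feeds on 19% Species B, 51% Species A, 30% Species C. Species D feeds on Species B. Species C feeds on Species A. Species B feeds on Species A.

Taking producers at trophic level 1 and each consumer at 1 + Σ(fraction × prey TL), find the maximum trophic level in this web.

3

Species B: 1 + 1 = 2
Species C: 1 + 1 = 2
Species D: 1 + 2 = 3
Species E: 1 + (0.19×2 + 0.51×1 + 0.3×2) = 2.49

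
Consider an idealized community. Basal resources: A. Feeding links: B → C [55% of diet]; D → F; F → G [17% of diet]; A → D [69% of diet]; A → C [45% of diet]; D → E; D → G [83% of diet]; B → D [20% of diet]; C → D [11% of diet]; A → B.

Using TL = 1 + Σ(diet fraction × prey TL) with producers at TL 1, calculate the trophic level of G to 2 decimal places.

B: 1 + 1 = 2
C: 1 + (0.55×2 + 0.45×1) = 2.55
D: 1 + (0.2×2 + 0.69×1 + 0.11×2.55) = 2.3705
E: 1 + 2.3705 = 3.3705
F: 1 + 2.3705 = 3.3705
G: 1 + (0.17×3.3705 + 0.83×2.3705) = 3.5405

3.54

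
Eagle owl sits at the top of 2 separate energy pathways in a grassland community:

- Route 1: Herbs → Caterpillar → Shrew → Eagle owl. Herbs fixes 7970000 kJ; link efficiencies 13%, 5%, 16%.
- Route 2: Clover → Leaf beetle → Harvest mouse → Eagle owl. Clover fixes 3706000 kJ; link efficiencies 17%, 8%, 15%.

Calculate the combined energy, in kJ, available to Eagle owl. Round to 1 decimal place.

Route 1: 7970000 × 0.13 × 0.05 × 0.16 = 8288.8 kJ
Route 2: 3706000 × 0.17 × 0.08 × 0.15 = 7560.24 kJ
Total at Eagle owl: 8288.8 + 7560.24 = 15849.04 kJ

15849.0 kJ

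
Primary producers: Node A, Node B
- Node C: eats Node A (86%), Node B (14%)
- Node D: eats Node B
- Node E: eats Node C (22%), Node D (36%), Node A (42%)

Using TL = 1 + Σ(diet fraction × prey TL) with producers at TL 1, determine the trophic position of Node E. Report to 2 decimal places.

Node C: 1 + (0.86×1 + 0.14×1) = 2
Node D: 1 + 1 = 2
Node E: 1 + (0.22×2 + 0.36×2 + 0.42×1) = 2.58

2.58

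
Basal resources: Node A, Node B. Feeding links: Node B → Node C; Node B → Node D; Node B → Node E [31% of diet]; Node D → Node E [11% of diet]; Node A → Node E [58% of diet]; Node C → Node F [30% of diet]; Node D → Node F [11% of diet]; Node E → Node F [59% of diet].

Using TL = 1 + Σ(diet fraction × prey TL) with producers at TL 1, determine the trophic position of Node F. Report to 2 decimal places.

Node C: 1 + 1 = 2
Node D: 1 + 1 = 2
Node E: 1 + (0.31×1 + 0.11×2 + 0.58×1) = 2.11
Node F: 1 + (0.3×2 + 0.11×2 + 0.59×2.11) = 3.0649

3.06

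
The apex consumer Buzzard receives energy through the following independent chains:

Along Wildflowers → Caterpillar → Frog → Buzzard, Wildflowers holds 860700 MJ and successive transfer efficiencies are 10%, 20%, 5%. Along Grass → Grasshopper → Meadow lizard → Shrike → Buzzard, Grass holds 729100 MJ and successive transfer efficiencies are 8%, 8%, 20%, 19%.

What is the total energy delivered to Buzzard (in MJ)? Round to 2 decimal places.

Via Wildflowers: 860700 × 0.1 × 0.2 × 0.05 = 860.7 MJ
Via Grass: 729100 × 0.08 × 0.08 × 0.2 × 0.19 = 177.31712 MJ
Total at Buzzard: 860.7 + 177.31712 = 1038.01712 MJ

1038.02 MJ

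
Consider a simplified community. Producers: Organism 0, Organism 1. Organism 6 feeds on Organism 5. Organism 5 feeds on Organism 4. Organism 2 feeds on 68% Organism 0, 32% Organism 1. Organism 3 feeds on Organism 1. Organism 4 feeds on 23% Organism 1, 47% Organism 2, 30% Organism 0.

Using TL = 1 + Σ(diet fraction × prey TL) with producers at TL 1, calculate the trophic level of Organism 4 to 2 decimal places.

Organism 2: 1 + (0.68×1 + 0.32×1) = 2
Organism 3: 1 + 1 = 2
Organism 4: 1 + (0.23×1 + 0.47×2 + 0.3×1) = 2.47
Organism 5: 1 + 2.47 = 3.47
Organism 6: 1 + 3.47 = 4.47

2.47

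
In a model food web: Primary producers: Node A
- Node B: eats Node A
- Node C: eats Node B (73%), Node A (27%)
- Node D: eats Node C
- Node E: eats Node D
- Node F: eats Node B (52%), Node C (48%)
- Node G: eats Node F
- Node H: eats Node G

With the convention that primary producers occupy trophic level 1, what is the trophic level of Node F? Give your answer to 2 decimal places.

Node B: 1 + 1 = 2
Node C: 1 + (0.73×2 + 0.27×1) = 2.73
Node D: 1 + 2.73 = 3.73
Node E: 1 + 3.73 = 4.73
Node F: 1 + (0.52×2 + 0.48×2.73) = 3.3504
Node G: 1 + 3.3504 = 4.3504
Node H: 1 + 4.3504 = 5.3504

3.35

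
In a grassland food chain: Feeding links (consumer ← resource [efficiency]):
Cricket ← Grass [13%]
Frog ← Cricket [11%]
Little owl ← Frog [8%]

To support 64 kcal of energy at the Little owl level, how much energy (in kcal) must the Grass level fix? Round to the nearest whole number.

55944 kcal

Cumulative transfer efficiency: 0.13 × 0.11 × 0.08 = 0.001144
Grass energy = 64 / 0.001144 = 55944 kcal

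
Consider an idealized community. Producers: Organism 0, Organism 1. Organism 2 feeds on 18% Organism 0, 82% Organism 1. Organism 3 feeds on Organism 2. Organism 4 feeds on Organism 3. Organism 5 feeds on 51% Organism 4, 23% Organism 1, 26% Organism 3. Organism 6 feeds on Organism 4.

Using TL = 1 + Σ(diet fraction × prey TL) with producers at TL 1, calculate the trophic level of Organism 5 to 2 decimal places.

4.05

Organism 2: 1 + (0.18×1 + 0.82×1) = 2
Organism 3: 1 + 2 = 3
Organism 4: 1 + 3 = 4
Organism 5: 1 + (0.51×4 + 0.23×1 + 0.26×3) = 4.05
Organism 6: 1 + 4 = 5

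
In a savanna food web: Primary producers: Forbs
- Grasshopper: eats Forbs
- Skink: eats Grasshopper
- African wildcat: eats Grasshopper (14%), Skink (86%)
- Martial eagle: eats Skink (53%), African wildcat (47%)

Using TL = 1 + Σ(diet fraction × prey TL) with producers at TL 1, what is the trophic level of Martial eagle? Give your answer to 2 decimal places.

Grasshopper: 1 + 1 = 2
Skink: 1 + 2 = 3
African wildcat: 1 + (0.14×2 + 0.86×3) = 3.86
Martial eagle: 1 + (0.53×3 + 0.47×3.86) = 4.4042

4.40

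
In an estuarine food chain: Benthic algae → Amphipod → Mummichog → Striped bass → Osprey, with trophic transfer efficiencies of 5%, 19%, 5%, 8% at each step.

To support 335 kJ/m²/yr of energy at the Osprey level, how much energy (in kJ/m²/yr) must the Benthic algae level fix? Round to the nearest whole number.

Cumulative transfer efficiency: 0.05 × 0.19 × 0.05 × 0.08 = 0.000038
Benthic algae energy = 335 / 0.000038 = 8815789 kJ/m²/yr

8815789 kJ/m²/yr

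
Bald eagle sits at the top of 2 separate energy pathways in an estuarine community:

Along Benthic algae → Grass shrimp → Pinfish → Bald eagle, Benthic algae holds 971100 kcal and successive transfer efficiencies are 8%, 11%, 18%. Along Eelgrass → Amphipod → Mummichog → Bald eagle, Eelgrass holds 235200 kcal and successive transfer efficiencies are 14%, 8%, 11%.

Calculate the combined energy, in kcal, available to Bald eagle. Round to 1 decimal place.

1828.0 kcal

Via Benthic algae: 971100 × 0.08 × 0.11 × 0.18 = 1538.2224 kcal
Via Eelgrass: 235200 × 0.14 × 0.08 × 0.11 = 289.7664 kcal
Total at Bald eagle: 1538.2224 + 289.7664 = 1827.9888 kcal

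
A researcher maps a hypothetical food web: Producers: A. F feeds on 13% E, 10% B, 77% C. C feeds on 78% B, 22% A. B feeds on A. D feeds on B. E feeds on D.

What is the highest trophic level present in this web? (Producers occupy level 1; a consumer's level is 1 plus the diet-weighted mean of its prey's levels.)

B: 1 + 1 = 2
C: 1 + (0.78×2 + 0.22×1) = 2.78
D: 1 + 2 = 3
E: 1 + 3 = 4
F: 1 + (0.13×4 + 0.1×2 + 0.77×2.78) = 3.8606

4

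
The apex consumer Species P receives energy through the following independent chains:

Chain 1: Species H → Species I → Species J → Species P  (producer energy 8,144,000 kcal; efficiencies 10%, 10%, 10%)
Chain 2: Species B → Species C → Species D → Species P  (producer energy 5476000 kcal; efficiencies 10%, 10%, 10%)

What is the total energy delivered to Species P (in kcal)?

Chain 1: 8144000 × 0.1 × 0.1 × 0.1 = 8144 kcal
Chain 2: 5476000 × 0.1 × 0.1 × 0.1 = 5476 kcal
Total at Species P: 8144 + 5476 = 13620 kcal

13620 kcal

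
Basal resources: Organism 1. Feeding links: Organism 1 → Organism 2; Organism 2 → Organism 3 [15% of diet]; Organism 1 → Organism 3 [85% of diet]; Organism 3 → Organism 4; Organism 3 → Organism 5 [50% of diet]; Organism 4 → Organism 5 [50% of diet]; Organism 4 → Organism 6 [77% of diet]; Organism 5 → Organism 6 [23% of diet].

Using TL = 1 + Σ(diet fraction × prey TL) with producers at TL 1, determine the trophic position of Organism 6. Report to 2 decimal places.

Organism 2: 1 + 1 = 2
Organism 3: 1 + (0.15×2 + 0.85×1) = 2.15
Organism 4: 1 + 2.15 = 3.15
Organism 5: 1 + (0.5×2.15 + 0.5×3.15) = 3.65
Organism 6: 1 + (0.77×3.15 + 0.23×3.65) = 4.265

4.27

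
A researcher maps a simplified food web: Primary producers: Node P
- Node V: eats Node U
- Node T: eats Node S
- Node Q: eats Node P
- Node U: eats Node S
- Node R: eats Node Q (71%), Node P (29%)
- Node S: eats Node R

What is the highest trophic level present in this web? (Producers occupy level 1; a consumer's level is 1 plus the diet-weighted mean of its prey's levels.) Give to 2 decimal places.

5.71

Node Q: 1 + 1 = 2
Node R: 1 + (0.71×2 + 0.29×1) = 2.71
Node S: 1 + 2.71 = 3.71
Node T: 1 + 3.71 = 4.71
Node U: 1 + 3.71 = 4.71
Node V: 1 + 4.71 = 5.71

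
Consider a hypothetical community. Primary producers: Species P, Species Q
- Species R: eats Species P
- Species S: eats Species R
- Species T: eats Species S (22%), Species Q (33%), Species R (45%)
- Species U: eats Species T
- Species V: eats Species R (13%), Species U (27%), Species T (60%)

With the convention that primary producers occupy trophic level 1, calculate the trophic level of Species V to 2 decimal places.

4.04

Species R: 1 + 1 = 2
Species S: 1 + 2 = 3
Species T: 1 + (0.22×3 + 0.33×1 + 0.45×2) = 2.89
Species U: 1 + 2.89 = 3.89
Species V: 1 + (0.13×2 + 0.27×3.89 + 0.6×2.89) = 4.0443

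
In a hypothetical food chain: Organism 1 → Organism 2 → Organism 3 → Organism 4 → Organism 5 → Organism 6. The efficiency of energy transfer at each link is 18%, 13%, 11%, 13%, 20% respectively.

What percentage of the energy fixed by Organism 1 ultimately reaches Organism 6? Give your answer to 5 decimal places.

0.00669%

Product of link efficiencies: 0.18 × 0.13 × 0.11 × 0.13 × 0.2 = 0.000066924
As a percentage: 0.000066924 × 100 = 0.00669%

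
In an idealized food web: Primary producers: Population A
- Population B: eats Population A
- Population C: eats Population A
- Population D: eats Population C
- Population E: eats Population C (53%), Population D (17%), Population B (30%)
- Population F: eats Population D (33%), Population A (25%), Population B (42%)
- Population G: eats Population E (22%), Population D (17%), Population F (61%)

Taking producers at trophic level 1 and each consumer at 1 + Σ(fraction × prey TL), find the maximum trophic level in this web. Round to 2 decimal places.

Population B: 1 + 1 = 2
Population C: 1 + 1 = 2
Population D: 1 + 2 = 3
Population E: 1 + (0.53×2 + 0.17×3 + 0.3×2) = 3.17
Population F: 1 + (0.33×3 + 0.25×1 + 0.42×2) = 3.08
Population G: 1 + (0.22×3.17 + 0.17×3 + 0.61×3.08) = 4.0862

4.09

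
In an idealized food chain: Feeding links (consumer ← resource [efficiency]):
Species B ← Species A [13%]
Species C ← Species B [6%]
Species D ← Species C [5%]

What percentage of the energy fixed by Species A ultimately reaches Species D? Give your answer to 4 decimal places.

Product of link efficiencies: 0.13 × 0.06 × 0.05 = 0.00039
As a percentage: 0.00039 × 100 = 0.0390%

0.0390%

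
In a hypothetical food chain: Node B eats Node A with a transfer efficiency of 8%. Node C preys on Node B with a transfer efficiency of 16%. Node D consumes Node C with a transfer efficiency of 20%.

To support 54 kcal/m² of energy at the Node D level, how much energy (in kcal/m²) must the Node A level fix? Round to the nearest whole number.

Cumulative transfer efficiency: 0.08 × 0.16 × 0.2 = 0.00256
Node A energy = 54 / 0.00256 = 21094 kcal/m²

21094 kcal/m²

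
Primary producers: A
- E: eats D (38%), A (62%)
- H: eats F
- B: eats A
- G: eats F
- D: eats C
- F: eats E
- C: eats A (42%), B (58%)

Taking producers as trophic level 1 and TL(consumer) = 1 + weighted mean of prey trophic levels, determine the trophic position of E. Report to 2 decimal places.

2.98

B: 1 + 1 = 2
C: 1 + (0.42×1 + 0.58×2) = 2.58
D: 1 + 2.58 = 3.58
E: 1 + (0.38×3.58 + 0.62×1) = 2.9804
F: 1 + 2.9804 = 3.9804
G: 1 + 3.9804 = 4.9804
H: 1 + 3.9804 = 4.9804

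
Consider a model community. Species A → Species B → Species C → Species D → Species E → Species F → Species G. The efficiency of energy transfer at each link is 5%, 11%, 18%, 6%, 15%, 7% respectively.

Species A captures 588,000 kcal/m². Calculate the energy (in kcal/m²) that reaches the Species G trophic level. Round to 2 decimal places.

Species B: 588000 × 0.05 = 29400 kcal/m²
Species C: 29400 × 0.11 = 3234 kcal/m²
Species D: 3234 × 0.18 = 582.12 kcal/m²
Species E: 582.12 × 0.06 = 34.9272 kcal/m²
Species F: 34.9272 × 0.15 = 5.23908 kcal/m²
Species G: 5.23908 × 0.07 = 0.3667356 kcal/m²

0.37 kcal/m²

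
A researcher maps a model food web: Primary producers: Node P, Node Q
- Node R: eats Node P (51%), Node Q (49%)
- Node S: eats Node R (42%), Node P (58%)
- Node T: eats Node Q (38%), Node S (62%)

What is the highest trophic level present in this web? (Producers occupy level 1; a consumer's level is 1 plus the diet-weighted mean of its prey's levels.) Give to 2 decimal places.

2.88

Node R: 1 + (0.51×1 + 0.49×1) = 2
Node S: 1 + (0.42×2 + 0.58×1) = 2.42
Node T: 1 + (0.38×1 + 0.62×2.42) = 2.8804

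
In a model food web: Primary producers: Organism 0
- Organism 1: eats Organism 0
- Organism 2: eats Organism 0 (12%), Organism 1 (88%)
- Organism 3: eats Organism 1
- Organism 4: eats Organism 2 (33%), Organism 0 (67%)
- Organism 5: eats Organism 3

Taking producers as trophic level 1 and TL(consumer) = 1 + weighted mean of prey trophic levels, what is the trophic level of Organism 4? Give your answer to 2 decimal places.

2.62

Organism 1: 1 + 1 = 2
Organism 2: 1 + (0.12×1 + 0.88×2) = 2.88
Organism 3: 1 + 2 = 3
Organism 4: 1 + (0.33×2.88 + 0.67×1) = 2.6204
Organism 5: 1 + 3 = 4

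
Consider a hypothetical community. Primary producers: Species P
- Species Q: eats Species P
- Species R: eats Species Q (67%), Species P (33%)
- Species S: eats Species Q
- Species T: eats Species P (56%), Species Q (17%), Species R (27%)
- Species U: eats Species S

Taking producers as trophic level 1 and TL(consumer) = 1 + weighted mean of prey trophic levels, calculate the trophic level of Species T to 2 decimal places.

2.62

Species Q: 1 + 1 = 2
Species R: 1 + (0.67×2 + 0.33×1) = 2.67
Species S: 1 + 2 = 3
Species T: 1 + (0.56×1 + 0.17×2 + 0.27×2.67) = 2.6209
Species U: 1 + 3 = 4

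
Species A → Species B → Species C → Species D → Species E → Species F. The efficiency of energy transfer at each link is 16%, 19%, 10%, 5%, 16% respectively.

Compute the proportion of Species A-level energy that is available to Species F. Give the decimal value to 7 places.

Product of link efficiencies: 0.16 × 0.19 × 0.1 × 0.05 × 0.16 = 0.00002432

0.0000243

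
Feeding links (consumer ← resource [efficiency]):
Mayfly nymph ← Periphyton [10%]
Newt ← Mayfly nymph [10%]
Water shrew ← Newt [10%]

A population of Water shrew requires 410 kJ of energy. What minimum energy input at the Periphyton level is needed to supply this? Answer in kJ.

410000 kJ

Cumulative transfer efficiency: 0.1 × 0.1 × 0.1 = 0.001
Periphyton energy = 410 / 0.001 = 410000 kJ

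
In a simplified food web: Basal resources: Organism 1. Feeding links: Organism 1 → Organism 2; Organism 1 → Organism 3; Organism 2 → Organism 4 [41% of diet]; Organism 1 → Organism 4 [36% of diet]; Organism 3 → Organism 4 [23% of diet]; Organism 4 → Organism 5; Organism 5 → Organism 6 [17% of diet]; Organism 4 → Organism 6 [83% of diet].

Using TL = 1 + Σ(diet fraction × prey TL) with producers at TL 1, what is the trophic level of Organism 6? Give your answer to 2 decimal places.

3.81

Organism 2: 1 + 1 = 2
Organism 3: 1 + 1 = 2
Organism 4: 1 + (0.41×2 + 0.36×1 + 0.23×2) = 2.64
Organism 5: 1 + 2.64 = 3.64
Organism 6: 1 + (0.17×3.64 + 0.83×2.64) = 3.81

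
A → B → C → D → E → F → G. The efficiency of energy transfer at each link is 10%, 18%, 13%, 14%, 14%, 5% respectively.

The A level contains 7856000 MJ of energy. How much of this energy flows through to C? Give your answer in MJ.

141408 MJ

B: 7856000 × 0.1 = 785600 MJ
C: 785600 × 0.18 = 141408 MJ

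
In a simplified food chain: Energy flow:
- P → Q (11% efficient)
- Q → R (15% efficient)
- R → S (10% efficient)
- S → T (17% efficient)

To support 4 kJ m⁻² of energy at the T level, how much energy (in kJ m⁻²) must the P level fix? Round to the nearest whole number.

Cumulative transfer efficiency: 0.11 × 0.15 × 0.1 × 0.17 = 0.0002805
P energy = 4 / 0.0002805 = 14260 kJ m⁻²

14260 kJ m⁻²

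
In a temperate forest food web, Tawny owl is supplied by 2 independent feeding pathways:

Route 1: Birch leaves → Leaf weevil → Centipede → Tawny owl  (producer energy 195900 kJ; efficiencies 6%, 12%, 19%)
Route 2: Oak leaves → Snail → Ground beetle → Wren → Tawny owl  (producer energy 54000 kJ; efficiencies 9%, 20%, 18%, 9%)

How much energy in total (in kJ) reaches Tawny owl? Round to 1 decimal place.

283.7 kJ

Route 1: 195900 × 0.06 × 0.12 × 0.19 = 267.9912 kJ
Route 2: 54000 × 0.09 × 0.2 × 0.18 × 0.09 = 15.7464 kJ
Total at Tawny owl: 267.9912 + 15.7464 = 283.7376 kJ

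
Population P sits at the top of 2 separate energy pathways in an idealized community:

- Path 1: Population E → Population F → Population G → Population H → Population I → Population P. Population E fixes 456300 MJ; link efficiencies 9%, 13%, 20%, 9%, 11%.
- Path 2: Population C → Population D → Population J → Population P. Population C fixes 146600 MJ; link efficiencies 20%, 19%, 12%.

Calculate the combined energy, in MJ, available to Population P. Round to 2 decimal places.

Path 1: 456300 × 0.09 × 0.13 × 0.2 × 0.09 × 0.11 = 10.5706458 MJ
Path 2: 146600 × 0.2 × 0.19 × 0.12 = 668.496 MJ
Total at Population P: 10.5706458 + 668.496 = 679.0666458 MJ

679.07 MJ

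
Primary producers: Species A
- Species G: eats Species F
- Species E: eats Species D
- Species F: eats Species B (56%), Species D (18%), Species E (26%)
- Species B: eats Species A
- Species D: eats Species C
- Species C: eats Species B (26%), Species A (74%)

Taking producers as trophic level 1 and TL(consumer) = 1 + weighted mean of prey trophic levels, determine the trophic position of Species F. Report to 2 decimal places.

Species B: 1 + 1 = 2
Species C: 1 + (0.26×2 + 0.74×1) = 2.26
Species D: 1 + 2.26 = 3.26
Species E: 1 + 3.26 = 4.26
Species F: 1 + (0.56×2 + 0.18×3.26 + 0.26×4.26) = 3.8144
Species G: 1 + 3.8144 = 4.8144

3.81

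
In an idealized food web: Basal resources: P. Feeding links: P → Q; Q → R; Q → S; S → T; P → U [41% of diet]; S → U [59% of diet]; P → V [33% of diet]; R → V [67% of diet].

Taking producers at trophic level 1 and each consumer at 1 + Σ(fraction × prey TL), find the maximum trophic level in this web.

4

Q: 1 + 1 = 2
R: 1 + 2 = 3
S: 1 + 2 = 3
T: 1 + 3 = 4
U: 1 + (0.41×1 + 0.59×3) = 3.18
V: 1 + (0.33×1 + 0.67×3) = 3.34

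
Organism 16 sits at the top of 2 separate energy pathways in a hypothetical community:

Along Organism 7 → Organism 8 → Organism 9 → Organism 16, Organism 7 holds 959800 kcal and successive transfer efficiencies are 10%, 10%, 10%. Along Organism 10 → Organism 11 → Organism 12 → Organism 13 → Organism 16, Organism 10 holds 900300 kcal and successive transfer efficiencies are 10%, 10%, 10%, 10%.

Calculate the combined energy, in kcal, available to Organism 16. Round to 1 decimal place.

1049.8 kcal

Via Organism 7: 959800 × 0.1 × 0.1 × 0.1 = 959.8 kcal
Via Organism 10: 900300 × 0.1 × 0.1 × 0.1 × 0.1 = 90.03 kcal
Total at Organism 16: 959.8 + 90.03 = 1049.83 kcal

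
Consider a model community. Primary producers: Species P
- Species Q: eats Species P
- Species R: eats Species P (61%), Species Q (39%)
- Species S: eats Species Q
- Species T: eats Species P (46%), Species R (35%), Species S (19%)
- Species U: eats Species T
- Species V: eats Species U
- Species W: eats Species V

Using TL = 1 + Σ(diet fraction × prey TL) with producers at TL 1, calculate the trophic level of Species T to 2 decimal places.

Species Q: 1 + 1 = 2
Species R: 1 + (0.61×1 + 0.39×2) = 2.39
Species S: 1 + 2 = 3
Species T: 1 + (0.46×1 + 0.35×2.39 + 0.19×3) = 2.8665
Species U: 1 + 2.8665 = 3.8665
Species V: 1 + 3.8665 = 4.8665
Species W: 1 + 4.8665 = 5.8665

2.87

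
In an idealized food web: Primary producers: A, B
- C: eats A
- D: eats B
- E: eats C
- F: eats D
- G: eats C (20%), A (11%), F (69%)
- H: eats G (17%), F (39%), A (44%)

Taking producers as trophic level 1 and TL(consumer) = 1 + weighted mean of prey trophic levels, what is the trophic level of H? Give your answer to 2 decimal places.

C: 1 + 1 = 2
D: 1 + 1 = 2
E: 1 + 2 = 3
F: 1 + 2 = 3
G: 1 + (0.2×2 + 0.11×1 + 0.69×3) = 3.58
H: 1 + (0.17×3.58 + 0.39×3 + 0.44×1) = 3.2186

3.22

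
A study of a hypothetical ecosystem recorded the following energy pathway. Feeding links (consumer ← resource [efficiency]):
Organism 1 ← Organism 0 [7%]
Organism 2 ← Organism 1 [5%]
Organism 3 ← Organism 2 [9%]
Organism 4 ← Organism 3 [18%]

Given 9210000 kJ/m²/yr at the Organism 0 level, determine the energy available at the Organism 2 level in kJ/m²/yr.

Organism 1: 9210000 × 0.07 = 644700 kJ/m²/yr
Organism 2: 644700 × 0.05 = 32235 kJ/m²/yr

32235 kJ/m²/yr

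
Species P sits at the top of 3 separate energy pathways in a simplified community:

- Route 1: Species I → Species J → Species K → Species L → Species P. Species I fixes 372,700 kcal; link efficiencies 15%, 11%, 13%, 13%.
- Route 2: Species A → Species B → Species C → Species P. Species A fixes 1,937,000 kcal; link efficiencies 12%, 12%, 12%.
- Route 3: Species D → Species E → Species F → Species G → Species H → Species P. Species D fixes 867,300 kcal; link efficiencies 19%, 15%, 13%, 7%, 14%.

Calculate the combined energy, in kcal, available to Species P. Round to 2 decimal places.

Route 1: 372700 × 0.15 × 0.11 × 0.13 × 0.13 = 103.927395 kcal
Route 2: 1937000 × 0.12 × 0.12 × 0.12 = 3347.136 kcal
Route 3: 867300 × 0.19 × 0.15 × 0.13 × 0.07 × 0.14 = 31.4907957 kcal
Total at Species P: 103.927395 + 3347.136 + 31.4907957 = 3482.5541907 kcal

3482.55 kcal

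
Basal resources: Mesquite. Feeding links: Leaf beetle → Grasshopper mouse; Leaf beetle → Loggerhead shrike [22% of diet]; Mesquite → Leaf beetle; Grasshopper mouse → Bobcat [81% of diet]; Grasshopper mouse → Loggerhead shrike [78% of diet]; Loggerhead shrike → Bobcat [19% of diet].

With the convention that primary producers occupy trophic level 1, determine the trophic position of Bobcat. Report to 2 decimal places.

Leaf beetle: 1 + 1 = 2
Grasshopper mouse: 1 + 2 = 3
Loggerhead shrike: 1 + (0.22×2 + 0.78×3) = 3.78
Bobcat: 1 + (0.81×3 + 0.19×3.78) = 4.1482

4.15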